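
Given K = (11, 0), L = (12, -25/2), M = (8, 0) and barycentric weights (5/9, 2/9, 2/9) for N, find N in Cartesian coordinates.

N = (5/9)·K + (2/9)·L + (2/9)·M.
x-coordinate: (5/9)·11 + (2/9)·12 + (2/9)·8 = 95/9.
y-coordinate: (5/9)·0 + (2/9)·(-25/2) + (2/9)·0 = -25/9.

(95/9, -25/9)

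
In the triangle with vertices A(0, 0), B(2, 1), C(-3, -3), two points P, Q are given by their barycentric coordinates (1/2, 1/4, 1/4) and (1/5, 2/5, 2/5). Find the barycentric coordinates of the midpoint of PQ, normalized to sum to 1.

Since both coordinate triples sum to 1, the midpoint's barycentrics are the componentwise average.
(1/2+1/5)/2 = 7/20; similarly 13/40 and 13/40.

(7/20, 13/40, 13/40)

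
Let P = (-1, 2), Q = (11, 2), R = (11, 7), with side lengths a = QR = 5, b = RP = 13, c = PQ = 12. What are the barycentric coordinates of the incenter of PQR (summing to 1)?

(1/6, 13/30, 2/5)

The incenter has barycentric coordinates proportional to the opposite side lengths: (5 : 13 : 12).
Normalizing by 5+13+12 = 30 gives (1/6, 13/30, 2/5).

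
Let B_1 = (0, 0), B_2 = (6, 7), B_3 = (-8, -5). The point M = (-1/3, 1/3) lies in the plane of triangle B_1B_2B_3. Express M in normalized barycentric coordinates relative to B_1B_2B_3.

(2/3, 1/6, 1/6)

Signed area of the reference triangle: [B_1B_2B_3] = ½·(0·(7−(-5)) + 6·(-5−0) + (-8)·(0−7)) = ½·(0 − 30 + 56) = 13.
[MB_2B_3] = ½·((-1/3)·(7−(-5)) + 6·(-5−(1/3)) + (-8)·(1/3−7)) = ½·(-4 − 32 + 160/3) = 26/3, so the B_1-coordinate is (26/3)/13 = 2/3.
[B_1MB_3] = ½·(0·(1/3−(-5)) + (-1/3)·(-5−0) + (-8)·(0−(1/3))) = ½·(0 + 5/3 + 8/3) = 13/6, so the B_2-coordinate is 1/6.
[B_1B_2M] = ½·(0·(7−(1/3)) + 6·(1/3−0) + (-1/3)·(0−7)) = ½·(0 + 2 + 7/3) = 13/6, so the B_3-coordinate is 1/6.
Check: 2/3 + 1/6 + 1/6 = 1.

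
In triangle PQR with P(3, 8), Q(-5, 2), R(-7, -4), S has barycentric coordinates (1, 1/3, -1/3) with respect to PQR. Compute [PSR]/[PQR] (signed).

1/3

The signed ratio [PSR]/[PQR] equals the barycentric coordinate of S at vertex Q, which is 1/3.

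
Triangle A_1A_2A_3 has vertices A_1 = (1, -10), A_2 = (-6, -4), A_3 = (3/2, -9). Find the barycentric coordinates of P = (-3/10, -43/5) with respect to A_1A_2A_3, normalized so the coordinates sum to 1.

Signed area of the reference triangle: [A_1A_2A_3] = ½·(1·(-4−(-9)) + (-6)·(-9−(-10)) + (3/2)·(-10−(-4))) = ½·(5 − 6 − 9) = -5.
[PA_2A_3] = ½·((-3/10)·(-4−(-9)) + (-6)·(-9−(-43/5)) + (3/2)·(-43/5−(-4))) = ½·(-3/2 + 12/5 − 69/10) = -3, so the A_1-coordinate is (-3)/(-5) = 3/5.
[A_1PA_3] = ½·(1·(-43/5−(-9)) + (-3/10)·(-9−(-10)) + (3/2)·(-10−(-43/5))) = ½·(2/5 − 3/10 − 21/10) = -1, so the A_2-coordinate is 1/5.
[A_1A_2P] = ½·(1·(-4−(-43/5)) + (-6)·(-43/5−(-10)) + (-3/10)·(-10−(-4))) = ½·(23/5 − 42/5 + 9/5) = -1, so the A_3-coordinate is 1/5.

(3/5, 1/5, 1/5)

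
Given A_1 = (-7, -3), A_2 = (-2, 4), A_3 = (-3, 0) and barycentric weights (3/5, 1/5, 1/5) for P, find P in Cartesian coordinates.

(-26/5, -1)

P = (3/5)·A_1 + (1/5)·A_2 + (1/5)·A_3.
x-coordinate: (3/5)·(-7) + (1/5)·(-2) + (1/5)·(-3) = -26/5.
y-coordinate: (3/5)·(-3) + (1/5)·4 + (1/5)·0 = -1.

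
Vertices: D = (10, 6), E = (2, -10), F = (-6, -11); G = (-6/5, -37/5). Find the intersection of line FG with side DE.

(6, -2)

Barycentric coordinates of G with respect to DEF: (1/5, 1/5, 3/5).
On side DE the F-coordinate is zero; dropping G's F-weight 3/5 and renormalizing the remaining 1/5 : 1/5 gives weights 1/2, 1/2 on D, E.
H = (1/2)·(10, 6) + (1/2)·(2, -10) = (6, -2).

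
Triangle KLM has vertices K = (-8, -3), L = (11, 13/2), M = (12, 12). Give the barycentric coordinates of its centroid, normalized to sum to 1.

The centroid is the average of the vertices, so each weight is 1/3.

(1/3, 1/3, 1/3)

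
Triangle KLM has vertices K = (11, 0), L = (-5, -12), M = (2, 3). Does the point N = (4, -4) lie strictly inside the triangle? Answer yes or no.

Barycentric coordinates of N: (79/156, 19/52, 5/39).
The three coordinates are positive, positive, positive; a point is interior exactly when all three are positive.

yes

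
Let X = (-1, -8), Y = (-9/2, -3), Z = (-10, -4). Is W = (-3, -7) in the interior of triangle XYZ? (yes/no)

Barycentric coordinates of W: (47/62, 1/31, 13/62).
The three coordinates are positive, positive, positive; a point is interior exactly when all three are positive.

yes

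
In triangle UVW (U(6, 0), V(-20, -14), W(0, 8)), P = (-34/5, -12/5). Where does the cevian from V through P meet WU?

Barycentric coordinates of P with respect to UVW: (1/5, 2/5, 2/5).
On side WU the V-coordinate is zero; dropping P's V-weight 2/5 and renormalizing the remaining 2/5 : 1/5 gives weights 2/3, 1/3 on W, U.
Q = (2/3)·(0, 8) + (1/3)·(6, 0) = (2, 16/3).

(2, 16/3)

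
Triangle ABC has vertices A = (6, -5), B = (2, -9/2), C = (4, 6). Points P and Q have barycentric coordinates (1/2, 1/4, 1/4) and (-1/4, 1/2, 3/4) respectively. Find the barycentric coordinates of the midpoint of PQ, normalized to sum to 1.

(1/8, 3/8, 1/2)

Since both coordinate triples sum to 1, the midpoint's barycentrics are the componentwise average.
(1/2+-1/4)/2 = 1/8; similarly 3/8 and 1/2.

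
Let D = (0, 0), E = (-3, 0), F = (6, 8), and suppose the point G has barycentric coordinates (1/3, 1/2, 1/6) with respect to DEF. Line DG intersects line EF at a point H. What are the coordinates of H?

Line DG meets EF where the D-coordinate vanishes; zeroing G's D-weight and renormalizing leaves E, F-weights 1/2 : 1/6 → (3/4, 1/4).
So H = (3/4)·E + (1/4)·F = (-3/4, 2).

(-3/4, 2)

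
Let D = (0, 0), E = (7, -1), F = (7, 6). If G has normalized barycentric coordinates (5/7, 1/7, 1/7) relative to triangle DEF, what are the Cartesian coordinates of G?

G = (5/7)·D + (1/7)·E + (1/7)·F.
x-coordinate: (5/7)·0 + (1/7)·7 + (1/7)·7 = 2.
y-coordinate: (5/7)·0 + (1/7)·(-1) + (1/7)·6 = 5/7.

(2, 5/7)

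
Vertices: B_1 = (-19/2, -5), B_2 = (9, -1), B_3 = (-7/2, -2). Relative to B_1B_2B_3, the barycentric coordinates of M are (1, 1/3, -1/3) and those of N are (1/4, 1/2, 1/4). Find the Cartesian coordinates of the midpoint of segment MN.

(-49/24, -83/24)

Barycentric coordinates of the midpoint are the average: (5/8, 5/12, -1/24).
Converting: (5/8)·B_1 + (5/12)·B_2 + (-1/24)·B_3 = (-49/24, -83/24).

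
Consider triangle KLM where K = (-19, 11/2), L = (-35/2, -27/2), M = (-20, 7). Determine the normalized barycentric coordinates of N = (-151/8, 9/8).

Signed area of the reference triangle: [KLM] = ½·((-19)·(-27/2−7) + (-35/2)·(7−(11/2)) + (-20)·(11/2−(-27/2))) = ½·(779/2 − 105/4 − 380) = -67/8.
[NLM] = ½·((-151/8)·(-27/2−7) + (-35/2)·(7−(9/8)) + (-20)·(9/8−(-27/2))) = ½·(6191/16 − 1645/16 − 585/2) = -67/16, so the K-coordinate is (-67/16)/(-67/8) = 1/2.
[KNM] = ½·((-19)·(9/8−7) + (-151/8)·(7−(11/2)) + (-20)·(11/2−(9/8))) = ½·(893/8 − 453/16 − 175/2) = -67/32, so the L-coordinate is 1/4.
[KLN] = ½·((-19)·(-27/2−(9/8)) + (-35/2)·(9/8−(11/2)) + (-151/8)·(11/2−(-27/2))) = ½·(2223/8 + 1225/16 − 2869/8) = -67/32, so the M-coordinate is 1/4.

(1/2, 1/4, 1/4)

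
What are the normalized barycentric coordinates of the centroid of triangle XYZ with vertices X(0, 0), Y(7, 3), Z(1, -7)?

(1/3, 1/3, 1/3)

The centroid is the average of the vertices, so each weight is 1/3.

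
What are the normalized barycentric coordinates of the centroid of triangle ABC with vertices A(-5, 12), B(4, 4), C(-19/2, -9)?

(1/3, 1/3, 1/3)

The centroid is the average of the vertices, so each weight is 1/3.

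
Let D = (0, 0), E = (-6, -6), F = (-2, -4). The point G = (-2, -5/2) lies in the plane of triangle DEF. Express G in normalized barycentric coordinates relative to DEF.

(1/2, 1/4, 1/4)

Signed area of the reference triangle: [DEF] = ½·(0·(-6−(-4)) + (-6)·(-4−0) + (-2)·(0−(-6))) = ½·(0 + 24 − 12) = 6.
[GEF] = ½·((-2)·(-6−(-4)) + (-6)·(-4−(-5/2)) + (-2)·(-5/2−(-6))) = ½·(4 + 9 − 7) = 3, so the D-coordinate is 3/6 = 1/2.
[DGF] = ½·(0·(-5/2−(-4)) + (-2)·(-4−0) + (-2)·(0−(-5/2))) = ½·(0 + 8 − 5) = 3/2, so the E-coordinate is 1/4.
[DEG] = ½·(0·(-6−(-5/2)) + (-6)·(-5/2−0) + (-2)·(0−(-6))) = ½·(0 + 15 − 12) = 3/2, so the F-coordinate is 1/4.
Check: 1/2 + 1/4 + 1/4 = 1.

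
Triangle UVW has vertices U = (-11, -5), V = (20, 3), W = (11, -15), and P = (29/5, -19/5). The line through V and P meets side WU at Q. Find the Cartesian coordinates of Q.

(-11/3, -25/3)

Barycentric coordinates of P with respect to UVW: (2/5, 2/5, 1/5).
On side WU the V-coordinate is zero; dropping P's V-weight 2/5 and renormalizing the remaining 1/5 : 2/5 gives weights 1/3, 2/3 on W, U.
Q = (1/3)·(11, -15) + (2/3)·(-11, -5) = (-11/3, -25/3).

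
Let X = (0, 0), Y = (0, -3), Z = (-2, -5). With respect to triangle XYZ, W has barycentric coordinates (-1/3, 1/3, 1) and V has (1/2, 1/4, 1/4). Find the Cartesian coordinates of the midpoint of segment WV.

(-5/4, -4)

Barycentric coordinates of the midpoint are the average: (1/12, 7/24, 5/8).
Converting: (1/12)·X + (7/24)·Y + (5/8)·Z = (-5/4, -4).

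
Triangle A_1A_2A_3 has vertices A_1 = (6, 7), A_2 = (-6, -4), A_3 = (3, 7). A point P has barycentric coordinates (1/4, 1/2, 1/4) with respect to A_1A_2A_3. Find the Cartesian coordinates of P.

(-3/4, 3/2)

P = (1/4)·A_1 + (1/2)·A_2 + (1/4)·A_3.
x-coordinate: (1/4)·6 + (1/2)·(-6) + (1/4)·3 = -3/4.
y-coordinate: (1/4)·7 + (1/2)·(-4) + (1/4)·7 = 3/2.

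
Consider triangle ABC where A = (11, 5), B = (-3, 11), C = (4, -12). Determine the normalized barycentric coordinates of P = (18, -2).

Signed area of the reference triangle: [ABC] = ½·(11·(11−(-12)) + (-3)·(-12−5) + 4·(5−11)) = ½·(253 + 51 − 24) = 140.
[PBC] = ½·(18·(11−(-12)) + (-3)·(-12−(-2)) + 4·(-2−11)) = ½·(414 + 30 − 52) = 196, so the A-coordinate is 196/140 = 7/5.
[APC] = ½·(11·(-2−(-12)) + 18·(-12−5) + 4·(5−(-2))) = ½·(110 − 306 + 28) = -84, so the B-coordinate is -3/5.
[ABP] = ½·(11·(11−(-2)) + (-3)·(-2−5) + 18·(5−11)) = ½·(143 + 21 − 108) = 28, so the C-coordinate is 1/5.
Check: 7/5 − 3/5 + 1/5 = 1.

(7/5, -3/5, 1/5)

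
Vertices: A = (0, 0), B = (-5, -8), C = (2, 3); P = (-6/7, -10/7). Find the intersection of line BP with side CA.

Barycentric coordinates of P with respect to ABC: (3/7, 2/7, 2/7).
On side CA the B-coordinate is zero; dropping P's B-weight 2/7 and renormalizing the remaining 2/7 : 3/7 gives weights 2/5, 3/5 on C, A.
Q = (2/5)·(2, 3) + (3/5)·(0, 0) = (4/5, 6/5).

(4/5, 6/5)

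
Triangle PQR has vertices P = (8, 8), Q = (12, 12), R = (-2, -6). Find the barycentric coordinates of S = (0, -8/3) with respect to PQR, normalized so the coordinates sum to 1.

Signed area of the reference triangle: [PQR] = ½·(8·(12−(-6)) + 12·(-6−8) + (-2)·(8−12)) = ½·(144 − 168 + 8) = -8.
[SQR] = ½·(0·(12−(-6)) + 12·(-6−(-8/3)) + (-2)·(-8/3−12)) = ½·(0 − 40 + 88/3) = -16/3, so the P-coordinate is (-16/3)/(-8) = 2/3.
[PSR] = ½·(8·(-8/3−(-6)) + 0·(-6−8) + (-2)·(8−(-8/3))) = ½·(80/3 + 0 − 64/3) = 8/3, so the Q-coordinate is -1/3.
[PQS] = ½·(8·(12−(-8/3)) + 12·(-8/3−8) + 0·(8−12)) = ½·(352/3 − 128 + 0) = -16/3, so the R-coordinate is 2/3.
Check: 2/3 − 1/3 + 2/3 = 1.

(2/3, -1/3, 2/3)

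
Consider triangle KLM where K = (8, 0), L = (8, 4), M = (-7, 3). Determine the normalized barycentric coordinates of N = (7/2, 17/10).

(1/2, 1/5, 3/10)

Signed area of the reference triangle: [KLM] = ½·(8·(4−3) + 8·(3−0) + (-7)·(0−4)) = ½·(8 + 24 + 28) = 30.
[NLM] = ½·((7/2)·(4−3) + 8·(3−(17/10)) + (-7)·(17/10−4)) = ½·(7/2 + 52/5 + 161/10) = 15, so the K-coordinate is 15/30 = 1/2.
[KNM] = ½·(8·(17/10−3) + (7/2)·(3−0) + (-7)·(0−(17/10))) = ½·(-52/5 + 21/2 + 119/10) = 6, so the L-coordinate is 1/5.
[KLN] = ½·(8·(4−(17/10)) + 8·(17/10−0) + (7/2)·(0−4)) = ½·(92/5 + 68/5 − 14) = 9, so the M-coordinate is 3/10.
Check: 1/2 + 1/5 + 3/10 = 1.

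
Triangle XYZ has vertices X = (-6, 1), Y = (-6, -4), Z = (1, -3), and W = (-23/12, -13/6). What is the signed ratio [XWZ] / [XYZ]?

1/6

[XYZ] = ½·((-6)·(-4−(-3)) + (-6)·(-3−1) + 1·(1−(-4))) = ½·(6 + 24 + 5) = 35/2.
[XWZ] = ½·((-6)·(-13/6−(-3)) + (-23/12)·(-3−1) + 1·(1−(-13/6))) = ½·(-5 + 23/3 + 19/6) = 35/12, so the ratio is (35/12)/(35/2) = 1/6.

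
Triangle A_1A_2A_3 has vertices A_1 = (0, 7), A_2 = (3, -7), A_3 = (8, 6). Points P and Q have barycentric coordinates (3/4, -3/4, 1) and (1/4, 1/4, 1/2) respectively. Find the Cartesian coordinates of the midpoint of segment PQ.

(21/4, 39/4)

Barycentric coordinates of the midpoint are the average: (1/2, -1/4, 3/4).
Converting: (1/2)·A_1 + (-1/4)·A_2 + (3/4)·A_3 = (21/4, 39/4).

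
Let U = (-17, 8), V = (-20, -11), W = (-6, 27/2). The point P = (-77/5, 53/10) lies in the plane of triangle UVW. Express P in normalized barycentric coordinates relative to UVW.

Signed area of the reference triangle: [UVW] = ½·((-17)·(-11−(27/2)) + (-20)·(27/2−8) + (-6)·(8−(-11))) = ½·(833/2 − 110 − 114) = 385/4.
[PVW] = ½·((-77/5)·(-11−(27/2)) + (-20)·(27/2−(53/10)) + (-6)·(53/10−(-11))) = ½·(3773/10 − 164 − 489/5) = 231/4, so the U-coordinate is (231/4)/(385/4) = 3/5.
[UPW] = ½·((-17)·(53/10−(27/2)) + (-77/5)·(27/2−8) + (-6)·(8−(53/10))) = ½·(697/5 − 847/10 − 81/5) = 77/4, so the V-coordinate is 1/5.
[UVP] = ½·((-17)·(-11−(53/10)) + (-20)·(53/10−8) + (-77/5)·(8−(-11))) = ½·(2771/10 + 54 − 1463/5) = 77/4, so the W-coordinate is 1/5.
Check: 3/5 + 1/5 + 1/5 = 1.

(3/5, 1/5, 1/5)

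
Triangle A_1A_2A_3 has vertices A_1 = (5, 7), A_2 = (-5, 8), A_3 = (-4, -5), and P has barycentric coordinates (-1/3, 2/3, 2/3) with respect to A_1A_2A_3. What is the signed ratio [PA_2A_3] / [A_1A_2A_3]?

The signed ratio [PA_2A_3]/[A_1A_2A_3] equals the barycentric coordinate of P at vertex A_1, which is -1/3.

-1/3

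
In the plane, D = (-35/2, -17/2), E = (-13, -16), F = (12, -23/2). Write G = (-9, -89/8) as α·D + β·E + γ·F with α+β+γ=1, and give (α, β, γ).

(1/2, 1/4, 1/4)

Signed area of the reference triangle: [DEF] = ½·((-35/2)·(-16−(-23/2)) + (-13)·(-23/2−(-17/2)) + 12·(-17/2−(-16))) = ½·(315/4 + 39 + 90) = 831/8.
[GEF] = ½·((-9)·(-16−(-23/2)) + (-13)·(-23/2−(-89/8)) + 12·(-89/8−(-16))) = ½·(81/2 + 39/8 + 117/2) = 831/16, so the D-coordinate is (831/16)/(831/8) = 1/2.
[DGF] = ½·((-35/2)·(-89/8−(-23/2)) + (-9)·(-23/2−(-17/2)) + 12·(-17/2−(-89/8))) = ½·(-105/16 + 27 + 63/2) = 831/32, so the E-coordinate is 1/4.
[DEG] = ½·((-35/2)·(-16−(-89/8)) + (-13)·(-89/8−(-17/2)) + (-9)·(-17/2−(-16))) = ½·(1365/16 + 273/8 − 135/2) = 831/32, so the F-coordinate is 1/4.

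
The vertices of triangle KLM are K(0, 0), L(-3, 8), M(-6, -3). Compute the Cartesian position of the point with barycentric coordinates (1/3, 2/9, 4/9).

N = (1/3)·K + (2/9)·L + (4/9)·M.
x-coordinate: (1/3)·0 + (2/9)·(-3) + (4/9)·(-6) = -10/3.
y-coordinate: (1/3)·0 + (2/9)·8 + (4/9)·(-3) = 4/9.

(-10/3, 4/9)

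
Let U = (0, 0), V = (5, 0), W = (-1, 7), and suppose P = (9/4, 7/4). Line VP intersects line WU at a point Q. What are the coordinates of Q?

(-1/2, 7/2)

Barycentric coordinates of P with respect to UVW: (1/4, 1/2, 1/4).
On side WU the V-coordinate is zero; dropping P's V-weight 1/2 and renormalizing the remaining 1/4 : 1/4 gives weights 1/2, 1/2 on W, U.
Q = (1/2)·(-1, 7) + (1/2)·(0, 0) = (-1/2, 7/2).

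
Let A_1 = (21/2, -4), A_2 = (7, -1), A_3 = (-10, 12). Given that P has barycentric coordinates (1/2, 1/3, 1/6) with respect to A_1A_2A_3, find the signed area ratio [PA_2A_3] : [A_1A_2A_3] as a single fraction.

The signed ratio [PA_2A_3]/[A_1A_2A_3] equals the barycentric coordinate of P at vertex A_1, which is 1/2.

1/2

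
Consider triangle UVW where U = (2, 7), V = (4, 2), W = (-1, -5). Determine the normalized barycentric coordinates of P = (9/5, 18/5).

(3/5, 1/5, 1/5)

Signed area of the reference triangle: [UVW] = ½·(2·(2−(-5)) + 4·(-5−7) + (-1)·(7−2)) = ½·(14 − 48 − 5) = -39/2.
[PVW] = ½·((9/5)·(2−(-5)) + 4·(-5−(18/5)) + (-1)·(18/5−2)) = ½·(63/5 − 172/5 − 8/5) = -117/10, so the U-coordinate is (-117/10)/(-39/2) = 3/5.
[UPW] = ½·(2·(18/5−(-5)) + (9/5)·(-5−7) + (-1)·(7−(18/5))) = ½·(86/5 − 108/5 − 17/5) = -39/10, so the V-coordinate is 1/5.
[UVP] = ½·(2·(2−(18/5)) + 4·(18/5−7) + (9/5)·(7−2)) = ½·(-16/5 − 68/5 + 9) = -39/10, so the W-coordinate is 1/5.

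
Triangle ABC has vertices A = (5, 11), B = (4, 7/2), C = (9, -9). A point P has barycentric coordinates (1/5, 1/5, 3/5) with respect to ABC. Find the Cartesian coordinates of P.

P = (1/5)·A + (1/5)·B + (3/5)·C.
x-coordinate: (1/5)·5 + (1/5)·4 + (3/5)·9 = 36/5.
y-coordinate: (1/5)·11 + (1/5)·(7/2) + (3/5)·(-9) = -5/2.

(36/5, -5/2)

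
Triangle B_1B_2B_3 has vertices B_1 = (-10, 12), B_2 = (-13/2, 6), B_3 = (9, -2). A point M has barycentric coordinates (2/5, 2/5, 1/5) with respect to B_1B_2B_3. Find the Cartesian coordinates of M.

(-24/5, 34/5)

M = (2/5)·B_1 + (2/5)·B_2 + (1/5)·B_3.
x-coordinate: (2/5)·(-10) + (2/5)·(-13/2) + (1/5)·9 = -24/5.
y-coordinate: (2/5)·12 + (2/5)·6 + (1/5)·(-2) = 34/5.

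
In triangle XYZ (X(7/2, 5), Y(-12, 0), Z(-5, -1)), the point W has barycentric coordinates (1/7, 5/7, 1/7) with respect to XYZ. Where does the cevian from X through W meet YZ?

(-65/6, -1/6)

Line XW meets YZ where the X-coordinate vanishes; zeroing W's X-weight and renormalizing leaves Y, Z-weights 5/7 : 1/7 → (5/6, 1/6).
So V = (5/6)·Y + (1/6)·Z = (-65/6, -1/6).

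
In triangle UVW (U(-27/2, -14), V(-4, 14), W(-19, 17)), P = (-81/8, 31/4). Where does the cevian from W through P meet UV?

(-43/6, 14/3)

Barycentric coordinates of P with respect to UVW: (1/4, 1/2, 1/4).
On side UV the W-coordinate is zero; dropping P's W-weight 1/4 and renormalizing the remaining 1/4 : 1/2 gives weights 1/3, 2/3 on U, V.
Q = (1/3)·(-27/2, -14) + (2/3)·(-4, 14) = (-43/6, 14/3).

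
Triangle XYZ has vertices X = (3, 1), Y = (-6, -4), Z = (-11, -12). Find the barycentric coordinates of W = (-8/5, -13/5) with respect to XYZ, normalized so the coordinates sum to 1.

Signed area of the reference triangle: [XYZ] = ½·(3·(-4−(-12)) + (-6)·(-12−1) + (-11)·(1−(-4))) = ½·(24 + 78 − 55) = 47/2.
[WYZ] = ½·((-8/5)·(-4−(-12)) + (-6)·(-12−(-13/5)) + (-11)·(-13/5−(-4))) = ½·(-64/5 + 282/5 − 77/5) = 141/10, so the X-coordinate is (141/10)/(47/2) = 3/5.
[XWZ] = ½·(3·(-13/5−(-12)) + (-8/5)·(-12−1) + (-11)·(1−(-13/5))) = ½·(141/5 + 104/5 − 198/5) = 47/10, so the Y-coordinate is 1/5.
[XYW] = ½·(3·(-4−(-13/5)) + (-6)·(-13/5−1) + (-8/5)·(1−(-4))) = ½·(-21/5 + 108/5 − 8) = 47/10, so the Z-coordinate is 1/5.
Check: 3/5 + 1/5 + 1/5 = 1.

(3/5, 1/5, 1/5)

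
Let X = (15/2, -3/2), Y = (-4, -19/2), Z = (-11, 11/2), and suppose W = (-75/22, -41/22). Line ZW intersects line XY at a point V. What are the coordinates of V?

Barycentric coordinates of W with respect to XYZ: (3/11, 4/11, 4/11).
On side XY the Z-coordinate is zero; dropping W's Z-weight 4/11 and renormalizing the remaining 3/11 : 4/11 gives weights 3/7, 4/7 on X, Y.
V = (3/7)·(15/2, -3/2) + (4/7)·(-4, -19/2) = (13/14, -85/14).

(13/14, -85/14)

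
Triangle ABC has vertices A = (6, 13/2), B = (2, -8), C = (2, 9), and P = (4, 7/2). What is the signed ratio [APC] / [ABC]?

1/4

[ABC] = ½·(6·(-8−9) + 2·(9−(13/2)) + 2·(13/2−(-8))) = ½·(-102 + 5 + 29) = -34.
[APC] = ½·(6·(7/2−9) + 4·(9−(13/2)) + 2·(13/2−(7/2))) = ½·(-33 + 10 + 6) = -17/2, so the ratio is (-17/2)/(-34) = 1/4.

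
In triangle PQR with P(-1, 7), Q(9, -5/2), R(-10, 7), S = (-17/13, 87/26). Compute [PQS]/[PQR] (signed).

6/13

[PQR] = ½·((-1)·(-5/2−7) + 9·(7−7) + (-10)·(7−(-5/2))) = ½·(19/2 + 0 − 95) = -171/4.
[PQS] = ½·((-1)·(-5/2−(87/26)) + 9·(87/26−7) + (-17/13)·(7−(-5/2))) = ½·(76/13 − 855/26 − 323/26) = -513/26, so the ratio is (-513/26)/(-171/4) = 6/13.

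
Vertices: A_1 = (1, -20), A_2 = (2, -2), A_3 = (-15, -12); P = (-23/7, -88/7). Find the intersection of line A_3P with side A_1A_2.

Barycentric coordinates of P with respect to A_1A_2A_3: (3/7, 2/7, 2/7).
On side A_1A_2 the A_3-coordinate is zero; dropping P's A_3-weight 2/7 and renormalizing the remaining 3/7 : 2/7 gives weights 3/5, 2/5 on A_1, A_2.
Q = (3/5)·(1, -20) + (2/5)·(2, -2) = (7/5, -64/5).

(7/5, -64/5)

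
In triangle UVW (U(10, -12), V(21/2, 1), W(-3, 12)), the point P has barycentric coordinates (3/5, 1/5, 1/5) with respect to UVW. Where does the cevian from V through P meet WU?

Line VP meets WU where the V-coordinate vanishes; zeroing P's V-weight and renormalizing leaves W, U-weights 1/5 : 3/5 → (1/4, 3/4).
So Q = (1/4)·W + (3/4)·U = (27/4, -6).

(27/4, -6)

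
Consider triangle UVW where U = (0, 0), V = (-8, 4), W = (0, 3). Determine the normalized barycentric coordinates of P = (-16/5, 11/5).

Signed area of the reference triangle: [UVW] = ½·(0·(4−3) + (-8)·(3−0) + 0·(0−4)) = ½·(0 − 24 + 0) = -12.
[PVW] = ½·((-16/5)·(4−3) + (-8)·(3−(11/5)) + 0·(11/5−4)) = ½·(-16/5 − 32/5 + 0) = -24/5, so the U-coordinate is (-24/5)/(-12) = 2/5.
[UPW] = ½·(0·(11/5−3) + (-16/5)·(3−0) + 0·(0−(11/5))) = ½·(0 − 48/5 + 0) = -24/5, so the V-coordinate is 2/5.
[UVP] = ½·(0·(4−(11/5)) + (-8)·(11/5−0) + (-16/5)·(0−4)) = ½·(0 − 88/5 + 64/5) = -12/5, so the W-coordinate is 1/5.

(2/5, 2/5, 1/5)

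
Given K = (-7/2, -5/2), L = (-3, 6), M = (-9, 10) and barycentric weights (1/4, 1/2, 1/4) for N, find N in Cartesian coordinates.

(-37/8, 39/8)

N = (1/4)·K + (1/2)·L + (1/4)·M.
x-coordinate: (1/4)·(-7/2) + (1/2)·(-3) + (1/4)·(-9) = -37/8.
y-coordinate: (1/4)·(-5/2) + (1/2)·6 + (1/4)·10 = 39/8.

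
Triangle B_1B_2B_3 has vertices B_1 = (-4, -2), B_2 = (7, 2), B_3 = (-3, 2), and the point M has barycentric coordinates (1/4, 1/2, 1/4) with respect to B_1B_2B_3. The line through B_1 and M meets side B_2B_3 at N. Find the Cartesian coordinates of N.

(11/3, 2)

Line B_1M meets B_2B_3 where the B_1-coordinate vanishes; zeroing M's B_1-weight and renormalizing leaves B_2, B_3-weights 1/2 : 1/4 → (2/3, 1/3).
So N = (2/3)·B_2 + (1/3)·B_3 = (11/3, 2).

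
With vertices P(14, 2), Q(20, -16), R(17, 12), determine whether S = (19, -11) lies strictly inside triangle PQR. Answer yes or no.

yes

Barycentric coordinates of S: (13/114, 89/114, 2/19).
The three coordinates are positive, positive, positive; a point is interior exactly when all three are positive.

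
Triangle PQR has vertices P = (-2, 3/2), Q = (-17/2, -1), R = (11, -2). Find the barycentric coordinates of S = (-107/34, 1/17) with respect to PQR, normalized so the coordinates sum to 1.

Signed area of the reference triangle: [PQR] = ½·((-2)·(-1−(-2)) + (-17/2)·(-2−(3/2)) + 11·(3/2−(-1))) = ½·(-2 + 119/4 + 55/2) = 221/8.
[SQR] = ½·((-107/34)·(-1−(-2)) + (-17/2)·(-2−(1/17)) + 11·(1/17−(-1))) = ½·(-107/34 + 35/2 + 198/17) = 13, so the P-coordinate is 13/(221/8) = 8/17.
[PSR] = ½·((-2)·(1/17−(-2)) + (-107/34)·(-2−(3/2)) + 11·(3/2−(1/17))) = ½·(-70/17 + 749/68 + 539/34) = 91/8, so the Q-coordinate is 7/17.
[PQS] = ½·((-2)·(-1−(1/17)) + (-17/2)·(1/17−(3/2)) + (-107/34)·(3/2−(-1))) = ½·(36/17 + 49/4 − 535/68) = 13/4, so the R-coordinate is 2/17.

(8/17, 7/17, 2/17)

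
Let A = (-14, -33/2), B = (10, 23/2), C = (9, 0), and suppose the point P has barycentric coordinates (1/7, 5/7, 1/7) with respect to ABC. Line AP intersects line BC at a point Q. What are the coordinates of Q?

(59/6, 115/12)

Line AP meets BC where the A-coordinate vanishes; zeroing P's A-weight and renormalizing leaves B, C-weights 5/7 : 1/7 → (5/6, 1/6).
So Q = (5/6)·B + (1/6)·C = (59/6, 115/12).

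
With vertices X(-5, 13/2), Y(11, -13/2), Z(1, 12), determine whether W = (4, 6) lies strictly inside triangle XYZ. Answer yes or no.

Barycentric coordinates of W: (9/332, 105/332, 109/166).
The three coordinates are positive, positive, positive; a point is interior exactly when all three are positive.

yes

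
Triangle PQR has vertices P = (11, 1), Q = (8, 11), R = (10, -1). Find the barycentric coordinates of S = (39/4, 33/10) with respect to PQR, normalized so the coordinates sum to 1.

(7/20, 3/10, 7/20)

Signed area of the reference triangle: [PQR] = ½·(11·(11−(-1)) + 8·(-1−1) + 10·(1−11)) = ½·(132 − 16 − 100) = 8.
[SQR] = ½·((39/4)·(11−(-1)) + 8·(-1−(33/10)) + 10·(33/10−11)) = ½·(117 − 172/5 − 77) = 14/5, so the P-coordinate is (14/5)/8 = 7/20.
[PSR] = ½·(11·(33/10−(-1)) + (39/4)·(-1−1) + 10·(1−(33/10))) = ½·(473/10 − 39/2 − 23) = 12/5, so the Q-coordinate is 3/10.
[PQS] = ½·(11·(11−(33/10)) + 8·(33/10−1) + (39/4)·(1−11)) = ½·(847/10 + 92/5 − 195/2) = 14/5, so the R-coordinate is 7/20.
Check: 7/20 + 3/10 + 7/20 = 1.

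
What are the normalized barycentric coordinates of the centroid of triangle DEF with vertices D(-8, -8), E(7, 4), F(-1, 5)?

The centroid is the average of the vertices, so each weight is 1/3.

(1/3, 1/3, 1/3)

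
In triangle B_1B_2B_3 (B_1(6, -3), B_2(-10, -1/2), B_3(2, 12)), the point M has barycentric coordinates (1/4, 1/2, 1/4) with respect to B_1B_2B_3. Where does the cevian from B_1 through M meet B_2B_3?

Line B_1M meets B_2B_3 where the B_1-coordinate vanishes; zeroing M's B_1-weight and renormalizing leaves B_2, B_3-weights 1/2 : 1/4 → (2/3, 1/3).
So N = (2/3)·B_2 + (1/3)·B_3 = (-6, 11/3).

(-6, 11/3)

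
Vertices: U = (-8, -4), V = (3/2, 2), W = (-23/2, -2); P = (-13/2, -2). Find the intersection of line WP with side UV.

Barycentric coordinates of P with respect to UVW: (1/2, 1/4, 1/4).
On side UV the W-coordinate is zero; dropping P's W-weight 1/4 and renormalizing the remaining 1/2 : 1/4 gives weights 2/3, 1/3 on U, V.
Q = (2/3)·(-8, -4) + (1/3)·(3/2, 2) = (-29/6, -2).

(-29/6, -2)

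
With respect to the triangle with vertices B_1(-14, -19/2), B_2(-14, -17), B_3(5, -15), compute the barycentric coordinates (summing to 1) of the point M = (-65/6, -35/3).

Signed area of the reference triangle: [B_1B_2B_3] = ½·((-14)·(-17−(-15)) + (-14)·(-15−(-19/2)) + 5·(-19/2−(-17))) = ½·(28 + 77 + 75/2) = 285/4.
[MB_2B_3] = ½·((-65/6)·(-17−(-15)) + (-14)·(-15−(-35/3)) + 5·(-35/3−(-17))) = ½·(65/3 + 140/3 + 80/3) = 95/2, so the B_1-coordinate is (95/2)/(285/4) = 2/3.
[B_1MB_3] = ½·((-14)·(-35/3−(-15)) + (-65/6)·(-15−(-19/2)) + 5·(-19/2−(-35/3))) = ½·(-140/3 + 715/12 + 65/6) = 95/8, so the B_2-coordinate is 1/6.
[B_1B_2M] = ½·((-14)·(-17−(-35/3)) + (-14)·(-35/3−(-19/2)) + (-65/6)·(-19/2−(-17))) = ½·(224/3 + 91/3 − 325/4) = 95/8, so the B_3-coordinate is 1/6.
Check: 2/3 + 1/6 + 1/6 = 1.

(2/3, 1/6, 1/6)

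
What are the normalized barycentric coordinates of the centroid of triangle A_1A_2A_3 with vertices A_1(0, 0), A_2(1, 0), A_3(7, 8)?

(1/3, 1/3, 1/3)

The centroid is the average of the vertices, so each weight is 1/3.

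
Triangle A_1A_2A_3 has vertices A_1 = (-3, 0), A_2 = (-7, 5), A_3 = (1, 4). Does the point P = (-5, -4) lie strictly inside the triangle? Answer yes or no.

no

Barycentric coordinates of P: (35/18, -2/9, -13/18).
The three coordinates are positive, negative, negative; a point is interior exactly when all three are positive.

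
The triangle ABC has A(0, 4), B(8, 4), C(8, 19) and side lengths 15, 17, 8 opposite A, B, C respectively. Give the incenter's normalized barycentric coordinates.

(3/8, 17/40, 1/5)

The incenter has barycentric coordinates proportional to the opposite side lengths: (15 : 17 : 8).
Normalizing by 15+17+8 = 40 gives (3/8, 17/40, 1/5).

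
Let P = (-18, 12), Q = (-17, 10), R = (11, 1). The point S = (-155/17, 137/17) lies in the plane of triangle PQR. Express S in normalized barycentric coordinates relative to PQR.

Signed area of the reference triangle: [PQR] = ½·((-18)·(10−1) + (-17)·(1−12) + 11·(12−10)) = ½·(-162 + 187 + 22) = 47/2.
[SQR] = ½·((-155/17)·(10−1) + (-17)·(1−(137/17)) + 11·(137/17−10)) = ½·(-1395/17 + 120 − 363/17) = 141/17, so the P-coordinate is (141/17)/(47/2) = 6/17.
[PSR] = ½·((-18)·(137/17−1) + (-155/17)·(1−12) + 11·(12−(137/17))) = ½·(-2160/17 + 1705/17 + 737/17) = 141/17, so the Q-coordinate is 6/17.
[PQS] = ½·((-18)·(10−(137/17)) + (-17)·(137/17−12) + (-155/17)·(12−10)) = ½·(-594/17 + 67 − 310/17) = 235/34, so the R-coordinate is 5/17.
Check: 6/17 + 6/17 + 5/17 = 1.

(6/17, 6/17, 5/17)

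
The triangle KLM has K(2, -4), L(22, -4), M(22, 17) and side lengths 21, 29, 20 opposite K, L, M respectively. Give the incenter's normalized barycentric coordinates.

The incenter has barycentric coordinates proportional to the opposite side lengths: (21 : 29 : 20).
Normalizing by 21+29+20 = 70 gives (3/10, 29/70, 2/7).

(3/10, 29/70, 2/7)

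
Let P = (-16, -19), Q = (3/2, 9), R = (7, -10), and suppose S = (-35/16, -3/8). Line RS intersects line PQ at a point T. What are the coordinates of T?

(-7/2, 1)

Barycentric coordinates of S with respect to PQR: (1/4, 5/8, 1/8).
On side PQ the R-coordinate is zero; dropping S's R-weight 1/8 and renormalizing the remaining 1/4 : 5/8 gives weights 2/7, 5/7 on P, Q.
T = (2/7)·(-16, -19) + (5/7)·(3/2, 9) = (-7/2, 1).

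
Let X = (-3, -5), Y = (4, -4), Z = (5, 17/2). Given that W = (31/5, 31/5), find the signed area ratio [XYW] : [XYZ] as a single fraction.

[XYZ] = ½·((-3)·(-4−(17/2)) + 4·(17/2−(-5)) + 5·(-5−(-4))) = ½·(75/2 + 54 − 5) = 173/4.
[XYW] = ½·((-3)·(-4−(31/5)) + 4·(31/5−(-5)) + (31/5)·(-5−(-4))) = ½·(153/5 + 224/5 − 31/5) = 173/5, so the ratio is (173/5)/(173/4) = 4/5.

4/5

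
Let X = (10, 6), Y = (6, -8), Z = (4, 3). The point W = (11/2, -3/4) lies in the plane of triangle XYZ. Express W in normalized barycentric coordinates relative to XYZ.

Signed area of the reference triangle: [XYZ] = ½·(10·(-8−3) + 6·(3−6) + 4·(6−(-8))) = ½·(-110 − 18 + 56) = -36.
[WYZ] = ½·((11/2)·(-8−3) + 6·(3−(-3/4)) + 4·(-3/4−(-8))) = ½·(-121/2 + 45/2 + 29) = -9/2, so the X-coordinate is (-9/2)/(-36) = 1/8.
[XWZ] = ½·(10·(-3/4−3) + (11/2)·(3−6) + 4·(6−(-3/4))) = ½·(-75/2 − 33/2 + 27) = -27/2, so the Y-coordinate is 3/8.
[XYW] = ½·(10·(-8−(-3/4)) + 6·(-3/4−6) + (11/2)·(6−(-8))) = ½·(-145/2 − 81/2 + 77) = -18, so the Z-coordinate is 1/2.

(1/8, 3/8, 1/2)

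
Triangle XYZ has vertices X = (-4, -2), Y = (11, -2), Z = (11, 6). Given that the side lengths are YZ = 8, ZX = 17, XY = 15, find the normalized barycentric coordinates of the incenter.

(1/5, 17/40, 3/8)

The incenter has barycentric coordinates proportional to the opposite side lengths: (8 : 17 : 15).
Normalizing by 8+17+15 = 40 gives (1/5, 17/40, 3/8).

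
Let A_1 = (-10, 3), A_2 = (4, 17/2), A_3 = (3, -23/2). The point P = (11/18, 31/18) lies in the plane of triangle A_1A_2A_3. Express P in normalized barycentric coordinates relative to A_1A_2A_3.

(2/9, 1/2, 5/18)

Signed area of the reference triangle: [A_1A_2A_3] = ½·((-10)·(17/2−(-23/2)) + 4·(-23/2−3) + 3·(3−(17/2))) = ½·(-200 − 58 − 33/2) = -549/4.
[PA_2A_3] = ½·((11/18)·(17/2−(-23/2)) + 4·(-23/2−(31/18)) + 3·(31/18−(17/2))) = ½·(110/9 − 476/9 − 61/3) = -61/2, so the A_1-coordinate is (-61/2)/(-549/4) = 2/9.
[A_1PA_3] = ½·((-10)·(31/18−(-23/2)) + (11/18)·(-23/2−3) + 3·(3−(31/18))) = ½·(-1190/9 − 319/36 + 23/6) = -549/8, so the A_2-coordinate is 1/2.
[A_1A_2P] = ½·((-10)·(17/2−(31/18)) + 4·(31/18−3) + (11/18)·(3−(17/2))) = ½·(-610/9 − 46/9 − 121/36) = -305/8, so the A_3-coordinate is 5/18.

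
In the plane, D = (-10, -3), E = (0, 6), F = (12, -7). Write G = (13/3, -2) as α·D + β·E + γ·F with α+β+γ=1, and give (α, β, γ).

(1/6, 1/3, 1/2)

Signed area of the reference triangle: [DEF] = ½·((-10)·(6−(-7)) + 0·(-7−(-3)) + 12·(-3−6)) = ½·(-130 + 0 − 108) = -119.
[GEF] = ½·((13/3)·(6−(-7)) + 0·(-7−(-2)) + 12·(-2−6)) = ½·(169/3 + 0 − 96) = -119/6, so the D-coordinate is (-119/6)/(-119) = 1/6.
[DGF] = ½·((-10)·(-2−(-7)) + (13/3)·(-7−(-3)) + 12·(-3−(-2))) = ½·(-50 − 52/3 − 12) = -119/3, so the E-coordinate is 1/3.
[DEG] = ½·((-10)·(6−(-2)) + 0·(-2−(-3)) + (13/3)·(-3−6)) = ½·(-80 + 0 − 39) = -119/2, so the F-coordinate is 1/2.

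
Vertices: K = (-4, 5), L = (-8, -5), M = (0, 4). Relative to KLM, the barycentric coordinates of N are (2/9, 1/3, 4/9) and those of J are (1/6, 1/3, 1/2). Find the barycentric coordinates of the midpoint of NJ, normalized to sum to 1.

(7/36, 1/3, 17/36)

Since both coordinate triples sum to 1, the midpoint's barycentrics are the componentwise average.
(2/9+1/6)/2 = 7/36; similarly 1/3 and 17/36.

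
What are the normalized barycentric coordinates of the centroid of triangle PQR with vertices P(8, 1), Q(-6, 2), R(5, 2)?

The centroid is the average of the vertices, so each weight is 1/3.

(1/3, 1/3, 1/3)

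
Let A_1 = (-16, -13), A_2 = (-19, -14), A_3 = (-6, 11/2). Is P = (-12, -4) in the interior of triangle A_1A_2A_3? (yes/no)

Barycentric coordinates of P: (1/7, 32/91, 46/91).
The three coordinates are positive, positive, positive; a point is interior exactly when all three are positive.

yes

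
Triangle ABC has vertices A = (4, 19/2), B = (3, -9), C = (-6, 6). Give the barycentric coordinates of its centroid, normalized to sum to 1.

(1/3, 1/3, 1/3)

The centroid is the average of the vertices, so each weight is 1/3.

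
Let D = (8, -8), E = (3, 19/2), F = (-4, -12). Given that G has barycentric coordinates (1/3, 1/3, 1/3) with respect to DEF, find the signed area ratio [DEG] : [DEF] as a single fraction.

1/3

The signed ratio [DEG]/[DEF] equals the barycentric coordinate of G at vertex F, which is 1/3.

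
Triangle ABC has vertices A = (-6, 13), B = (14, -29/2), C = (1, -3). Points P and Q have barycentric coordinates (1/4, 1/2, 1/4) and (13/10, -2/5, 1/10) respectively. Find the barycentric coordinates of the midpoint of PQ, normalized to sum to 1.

Since both coordinate triples sum to 1, the midpoint's barycentrics are the componentwise average.
(1/4+13/10)/2 = 31/40; similarly 1/20 and 7/40.

(31/40, 1/20, 7/40)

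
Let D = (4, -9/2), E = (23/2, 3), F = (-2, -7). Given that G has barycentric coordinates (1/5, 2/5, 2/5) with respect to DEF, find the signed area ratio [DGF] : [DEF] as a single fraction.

The signed ratio [DGF]/[DEF] equals the barycentric coordinate of G at vertex E, which is 2/5.

2/5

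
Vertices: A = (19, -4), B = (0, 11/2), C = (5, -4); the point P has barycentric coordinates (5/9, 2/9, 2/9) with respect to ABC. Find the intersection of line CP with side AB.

Line CP meets AB where the C-coordinate vanishes; zeroing P's C-weight and renormalizing leaves A, B-weights 5/9 : 2/9 → (5/7, 2/7).
So Q = (5/7)·A + (2/7)·B = (95/7, -9/7).

(95/7, -9/7)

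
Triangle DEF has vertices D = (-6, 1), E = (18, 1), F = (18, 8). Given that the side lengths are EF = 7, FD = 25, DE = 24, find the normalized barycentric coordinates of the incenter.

(1/8, 25/56, 3/7)

The incenter has barycentric coordinates proportional to the opposite side lengths: (7 : 25 : 24).
Normalizing by 7+25+24 = 56 gives (1/8, 25/56, 3/7).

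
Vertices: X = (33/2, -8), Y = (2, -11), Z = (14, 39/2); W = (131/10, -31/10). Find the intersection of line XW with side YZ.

Barycentric coordinates of W with respect to XYZ: (3/5, 1/5, 1/5).
On side YZ the X-coordinate is zero; dropping W's X-weight 3/5 and renormalizing the remaining 1/5 : 1/5 gives weights 1/2, 1/2 on Y, Z.
V = (1/2)·(2, -11) + (1/2)·(14, 39/2) = (8, 17/4).

(8, 17/4)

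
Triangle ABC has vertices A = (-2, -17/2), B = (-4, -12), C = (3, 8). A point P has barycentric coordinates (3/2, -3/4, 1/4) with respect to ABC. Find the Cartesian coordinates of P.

(3/4, -7/4)

P = (3/2)·A + (-3/4)·B + (1/4)·C.
x-coordinate: (3/2)·(-2) + (-3/4)·(-4) + (1/4)·3 = 3/4.
y-coordinate: (3/2)·(-17/2) + (-3/4)·(-12) + (1/4)·8 = -7/4.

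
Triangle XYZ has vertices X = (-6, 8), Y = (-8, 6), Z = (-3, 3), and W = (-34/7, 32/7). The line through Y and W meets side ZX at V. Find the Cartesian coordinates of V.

(-18/5, 4)

Barycentric coordinates of W with respect to XYZ: (1/7, 2/7, 4/7).
On side ZX the Y-coordinate is zero; dropping W's Y-weight 2/7 and renormalizing the remaining 4/7 : 1/7 gives weights 4/5, 1/5 on Z, X.
V = (4/5)·(-3, 3) + (1/5)·(-6, 8) = (-18/5, 4).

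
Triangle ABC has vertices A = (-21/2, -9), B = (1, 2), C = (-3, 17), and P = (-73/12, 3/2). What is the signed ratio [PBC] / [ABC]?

1/2

[ABC] = ½·((-21/2)·(2−17) + 1·(17−(-9)) + (-3)·(-9−2)) = ½·(315/2 + 26 + 33) = 433/4.
[PBC] = ½·((-73/12)·(2−17) + 1·(17−(3/2)) + (-3)·(3/2−2)) = ½·(365/4 + 31/2 + 3/2) = 433/8, so the ratio is (433/8)/(433/4) = 1/2.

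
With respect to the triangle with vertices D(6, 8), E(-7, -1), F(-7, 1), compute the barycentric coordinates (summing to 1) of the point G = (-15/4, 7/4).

(1/4, 1/2, 1/4)

Signed area of the reference triangle: [DEF] = ½·(6·(-1−1) + (-7)·(1−8) + (-7)·(8−(-1))) = ½·(-12 + 49 − 63) = -13.
[GEF] = ½·((-15/4)·(-1−1) + (-7)·(1−(7/4)) + (-7)·(7/4−(-1))) = ½·(15/2 + 21/4 − 77/4) = -13/4, so the D-coordinate is (-13/4)/(-13) = 1/4.
[DGF] = ½·(6·(7/4−1) + (-15/4)·(1−8) + (-7)·(8−(7/4))) = ½·(9/2 + 105/4 − 175/4) = -13/2, so the E-coordinate is 1/2.
[DEG] = ½·(6·(-1−(7/4)) + (-7)·(7/4−8) + (-15/4)·(8−(-1))) = ½·(-33/2 + 175/4 − 135/4) = -13/4, so the F-coordinate is 1/4.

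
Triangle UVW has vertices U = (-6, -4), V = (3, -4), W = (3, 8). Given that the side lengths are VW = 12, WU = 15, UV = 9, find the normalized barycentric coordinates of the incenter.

(1/3, 5/12, 1/4)

The incenter has barycentric coordinates proportional to the opposite side lengths: (12 : 15 : 9).
Normalizing by 12+15+9 = 36 gives (1/3, 5/12, 1/4).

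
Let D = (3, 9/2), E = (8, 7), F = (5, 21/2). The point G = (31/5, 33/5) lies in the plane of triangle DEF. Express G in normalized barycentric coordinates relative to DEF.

Signed area of the reference triangle: [DEF] = ½·(3·(7−(21/2)) + 8·(21/2−(9/2)) + 5·(9/2−7)) = ½·(-21/2 + 48 − 25/2) = 25/2.
[GEF] = ½·((31/5)·(7−(21/2)) + 8·(21/2−(33/5)) + 5·(33/5−7)) = ½·(-217/10 + 156/5 − 2) = 15/4, so the D-coordinate is (15/4)/(25/2) = 3/10.
[DGF] = ½·(3·(33/5−(21/2)) + (31/5)·(21/2−(9/2)) + 5·(9/2−(33/5))) = ½·(-117/10 + 186/5 − 21/2) = 15/2, so the E-coordinate is 3/5.
[DEG] = ½·(3·(7−(33/5)) + 8·(33/5−(9/2)) + (31/5)·(9/2−7)) = ½·(6/5 + 84/5 − 31/2) = 5/4, so the F-coordinate is 1/10.
Check: 3/10 + 3/5 + 1/10 = 1.

(3/10, 3/5, 1/10)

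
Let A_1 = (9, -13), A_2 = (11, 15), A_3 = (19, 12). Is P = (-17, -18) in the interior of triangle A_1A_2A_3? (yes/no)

no

Barycentric coordinates of P: (174/115, 60/23, -359/115).
The three coordinates are positive, positive, negative; a point is interior exactly when all three are positive.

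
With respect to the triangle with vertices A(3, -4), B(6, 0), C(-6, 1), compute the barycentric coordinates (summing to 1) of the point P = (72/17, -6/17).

Signed area of the reference triangle: [ABC] = ½·(3·(0−1) + 6·(1−(-4)) + (-6)·(-4−0)) = ½·(-3 + 30 + 24) = 51/2.
[PBC] = ½·((72/17)·(0−1) + 6·(1−(-6/17)) + (-6)·(-6/17−0)) = ½·(-72/17 + 138/17 + 36/17) = 3, so the A-coordinate is 3/(51/2) = 2/17.
[APC] = ½·(3·(-6/17−1) + (72/17)·(1−(-4)) + (-6)·(-4−(-6/17))) = ½·(-69/17 + 360/17 + 372/17) = 39/2, so the B-coordinate is 13/17.
[ABP] = ½·(3·(0−(-6/17)) + 6·(-6/17−(-4)) + (72/17)·(-4−0)) = ½·(18/17 + 372/17 − 288/17) = 3, so the C-coordinate is 2/17.

(2/17, 13/17, 2/17)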